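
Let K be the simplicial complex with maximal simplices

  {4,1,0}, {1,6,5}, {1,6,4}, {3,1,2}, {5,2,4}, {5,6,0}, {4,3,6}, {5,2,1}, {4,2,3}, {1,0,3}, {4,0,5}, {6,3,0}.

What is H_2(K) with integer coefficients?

Order the vertices as 0 < 1 < 2 < 3 < 4 < 5 < 6. Listing each simplex with vertices in this order, K has dimension 2 with simplices:

  0-simplices (7): [0], [1], [2], [3], [4], [5], [6]
  1-simplices (18): [0,1], [0,3], [0,4], [0,5], [0,6], [1,2], [1,3], [1,4], [1,5], [1,6], [2,3], [2,4], [2,5], [3,4], [3,6], [4,5], [4,6], [5,6]
  2-simplices (12): [0,1,3], [0,1,4], [0,3,6], [0,4,5], [0,5,6], [1,2,3], [1,2,5], [1,4,6], [1,5,6], [2,3,4], [2,4,5], [3,4,6]

so the chain groups are C_0 ≅ Z^7, C_1 ≅ Z^18, C_2 ≅ Z^12.

Boundary ∂_1: C_1 → C_0 is given by ∂[p,q] = [q] − [p].
As a 7×18 matrix over Z this has rank 6, with invariant factors (1,1,1,1,1,1).

Boundary ∂_2: C_2 → C_1 acts by ∂[p,q,r] = [q,r] − [p,r] + [p,q]. For instance
  ∂[0,3,6] = [3,6] − [0,6] + [0,3],
  ∂[0,1,4] = [1,4] − [0,4] + [0,1].
This gives a 18×12 integer matrix of rank 12; reducing to Smith normal form yields diagonal entries (1,1,1,1,1,1,1,1,1,1,1,2).

From H_k ≅ ker(∂_k) / im(∂_{k+1}) we obtain:

  H_2: rank ker ∂_2 − rank ∂_3 = (12 − 12) − 0 = 0, and there is no ∂_3, so H_2 ≅ 0.

H_2 = 0.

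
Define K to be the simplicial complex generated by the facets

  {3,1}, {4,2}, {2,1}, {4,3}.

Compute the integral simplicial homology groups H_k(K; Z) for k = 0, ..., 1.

H_0 = Z,  H_1 = Z.

Fix the vertex order 1 < 2 < 3 < 4 and write every simplex with vertices in increasing order. Then dim K = 1 and the simplices of K are:

  0-simplices (4): [1], [2], [3], [4]
  1-simplices (4): [1,2], [1,3], [2,4], [3,4]

Hence C_0 ≅ Z^4, C_1 ≅ Z^4.

The boundary map ∂_1: C_1 → C_0 is given by ∂[p,q] = [q] − [p]. For instance
  ∂[2,4] = [4] − [2].
This gives a 4×4 integer matrix of rank 3; reducing to Smith normal form yields diagonal entries (1,1,1).

Computing H_k = (kernel of ∂_k) / (image of ∂_{k+1}):

  H_0: rank C_0 − rank ∂_1 = 4 − 3 = 1, and the invariant factors of ∂_1 are all 1, so H_0 = Z.
  H_1: rank ker ∂_1 − rank ∂_2 = (4 − 3) − 0 = 1, and there is no ∂_2, so H_1 = Z.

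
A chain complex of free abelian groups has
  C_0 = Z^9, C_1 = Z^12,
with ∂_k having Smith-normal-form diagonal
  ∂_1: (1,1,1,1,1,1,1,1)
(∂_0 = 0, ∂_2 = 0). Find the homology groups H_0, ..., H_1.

H_0 = Z,  H_1 = Z^4.

H_0: b_0 = 9 − 0 − 8 = 1; torsion from ∂_1 factors > 1: none. So H_0 = Z.
H_1: b_1 = 12 − 8 − 0 = 4; torsion from ∂_2 factors > 1: none. So H_1 = Z^4.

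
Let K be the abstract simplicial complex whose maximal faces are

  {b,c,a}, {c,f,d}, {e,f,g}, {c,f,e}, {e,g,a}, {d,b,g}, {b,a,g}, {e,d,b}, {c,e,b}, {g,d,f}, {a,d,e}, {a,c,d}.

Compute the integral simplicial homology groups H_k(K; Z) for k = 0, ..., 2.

H_0 ≅ Z,  H_1 ≅ Z/2,  H_2 = 0.

Order the vertices as a < b < c < d < e < f < g. Listing each simplex with vertices in this order, K has dimension 2 with simplices:

  0-simplices (7): a, b, c, d, e, f, g
  1-simplices (18): ab, ac, ad, ae, ag, bc, bd, be, bg, cd, ce, cf, de, df, dg, ef, eg, fg
  2-simplices (12): abc, abg, acd, ade, aeg, bce, bde, bdg, cdf, cef, dfg, efg

so the chain groups are C_0 ≅ Z^7, C_1 ≅ Z^18, C_2 ≅ Z^12.

Boundary ∂_1: C_1 → C_0 is given by ∂[p,q] = [q] − [p].
As a 7×18 matrix over Z this has rank 6, with invariant factors (1,1,1,1,1,1).

∂_2: C_2 → C_1 sends each 2-simplex [p,q,r] to [q,r] − [p,r] + [p,q]. For instance
  ∂acd = cd − ad + ac,
  ∂bdg = dg − bg + bd.
The resulting 18×12 matrix has rank 12, and its Smith normal form has invariant factors (1,1,1,1,1,1,1,1,1,1,1,2).

Computing H_k = (kernel of ∂_k) / (image of ∂_{k+1}):

  H_0: rank C_0 − rank ∂_1 = 7 − 6 = 1, and the invariant factors of ∂_1 are all 1, so H_0 ≅ Z.
  H_1: rank ker ∂_1 − rank ∂_2 = (18 − 6) − 12 = 0, and ∂_2 has invariant factor 2 > 1, so H_1 ≅ Z/2.
  H_2: rank ker ∂_2 − rank ∂_3 = (12 − 12) − 0 = 0, and there is no ∂_3, so H_2 ≅ 0.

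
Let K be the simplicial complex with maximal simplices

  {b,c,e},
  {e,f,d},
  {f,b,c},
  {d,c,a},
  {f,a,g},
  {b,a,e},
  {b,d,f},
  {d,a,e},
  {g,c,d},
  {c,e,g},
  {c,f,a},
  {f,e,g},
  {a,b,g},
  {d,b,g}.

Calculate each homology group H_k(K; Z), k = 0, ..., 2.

H_0 = Z,  H_1 = Z^2,  H_2 = Z.

We work with the vertex ordering a < b < c < d < e < f < g. The simplices of K, each written with vertices in increasing order, are:

  0-simplices (7): a, b, c, d, e, f, g
  1-simplices (21): ab, ac, ad, ae, af, ag, bc, bd, be, bf, bg, cd, ce, cf, cg, de, df, dg, ef, eg, fg
  2-simplices (14): abe, abg, acd, acf, ade, afg, bce, bcf, bdf, bdg, cdg, ceg, def, efg

giving chain groups C_0 ≅ Z^7, C_1 ≅ Z^21, C_2 ≅ Z^14.

The boundary map ∂_1: C_1 → C_0 is given by ∂[p,q] = [q] − [p]. For instance
  ∂ac = c − a.
This gives a 7×21 integer matrix of rank 6; reducing to Smith normal form yields diagonal entries (1,1,1,1,1,1).

Boundary ∂_2: C_2 → C_1 sends each 2-simplex [p,q,r] to [q,r] − [p,r] + [p,q]. For instance
  ∂bdf = df − bf + bd,
  ∂bce = ce − be + bc.
The resulting 21×14 matrix has rank 13, and its Smith normal form has invariant factors (1,1,1,1,1,1,1,1,1,1,1,1,1).

Reading off H_k = ker ∂_k / im ∂_{k+1}:

  H_0: rank C_0 − rank ∂_1 = 7 − 6 = 1, and the invariant factors of ∂_1 are all 1, so H_0 = Z.
  H_1: rank ker ∂_1 − rank ∂_2 = (21 − 6) − 13 = 2, and the invariant factors of ∂_2 are all 1, so H_1 = Z^2.
  H_2: rank ker ∂_2 − rank ∂_3 = (14 − 13) − 0 = 1, and there is no ∂_3, so H_2 = Z.

(K is a triangulation of the torus T^2.)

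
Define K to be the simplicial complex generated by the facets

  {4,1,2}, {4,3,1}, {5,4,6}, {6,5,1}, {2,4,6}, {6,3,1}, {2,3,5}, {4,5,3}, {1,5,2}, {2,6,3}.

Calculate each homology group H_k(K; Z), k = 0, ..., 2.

H_0 ≅ Z,  H_1 ≅ Z/2Z,  H_2 = 0.

We work with the vertex ordering 1 < 2 < 3 < 4 < 5 < 6. The simplices of K, each written with vertices in increasing order, are:

  0-simplices (6): [1], [2], [3], [4], [5], [6]
  1-simplices (15): [1,2], [1,3], [1,4], [1,5], [1,6], [2,3], [2,4], [2,5], [2,6], [3,4], [3,5], [3,6], [4,5], [4,6], [5,6]
  2-simplices (10): [1,2,4], [1,2,5], [1,3,4], [1,3,6], [1,5,6], [2,3,5], [2,3,6], [2,4,6], [3,4,5], [4,5,6]

Hence C_0 ≅ Z^6, C_1 ≅ Z^15, C_2 ≅ Z^10.

The boundary map ∂_1: C_1 → C_0 is given by ∂[p,q] = [q] − [p].
The resulting 6×15 matrix has rank 5, and its Smith normal form has invariant factors (1,1,1,1,1).

The boundary map ∂_2: C_2 → C_1 maps a triangle to the signed sum of its edges. For instance
  ∂[2,3,5] = [3,5] − [2,5] + [2,3],
  ∂[2,4,6] = [4,6] − [2,6] + [2,4].
The 15×10 boundary matrix has rank 10 and Smith normal form diag(1,1,1,1,1,1,1,1,1,2).

Reading off H_k = ker ∂_k / im ∂_{k+1}:

  H_0: rank C_0 − rank ∂_1 = 6 − 5 = 1, and the invariant factors of ∂_1 are all 1, so H_0 ≅ Z.
  H_1: rank ker ∂_1 − rank ∂_2 = (15 − 5) − 10 = 0, and ∂_2 has invariant factor 2 > 1, so H_1 ≅ Z/2Z.
  H_2: rank ker ∂_2 − rank ∂_3 = (10 − 10) − 0 = 0, and there is no ∂_3, so H_2 ≅ 0.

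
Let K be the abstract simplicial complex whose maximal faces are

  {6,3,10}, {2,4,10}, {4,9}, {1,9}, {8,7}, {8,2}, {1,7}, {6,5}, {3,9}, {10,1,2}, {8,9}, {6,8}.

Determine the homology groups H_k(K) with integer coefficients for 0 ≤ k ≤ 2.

H_0 = Z,  H_1 = Z^5,  H_2 = 0.

We work with the vertex ordering 1 < 2 < 3 < 4 < 5 < 6 < 7 < 8 < 9 < 10. The simplices of K, each written with vertices in increasing order, are:

  0-simplices (10): [1], [2], [3], [4], [5], [6], [7], [8], [9], [10]
  1-simplices (17): [1,2], [1,7], [1,9], [1,10], [2,4], [2,8], [2,10], [3,6], [3,9], [3,10], [4,9], [4,10], [5,6], [6,8], [6,10], [7,8], [8,9]
  2-simplices (3): [1,2,10], [2,4,10], [3,6,10]

Hence C_0 ≅ Z^10, C_1 ≅ Z^17, C_2 ≅ Z^3.

The boundary map ∂_1: C_1 → C_0 maps an edge to its endpoints' difference, ∂[p,q] = q − p. For instance
  ∂[1,7] = [7] − [1].
As a 10×17 matrix over Z this has rank 9, with invariant factors (1,1,1,1,1,1,1,1,1).

∂_2: C_2 → C_1 sends each 2-simplex [p,q,r] to [q,r] − [p,r] + [p,q]. For instance
  ∂[3,6,10] = [6,10] − [3,10] + [3,6],
  ∂[1,2,10] = [2,10] − [1,10] + [1,2].
As a 17×3 matrix over Z this has rank 3, with invariant factors (1,1,1).

From H_k ≅ ker(∂_k) / im(∂_{k+1}) we obtain:

  H_0: rank C_0 − rank ∂_1 = 10 − 9 = 1, and the invariant factors of ∂_1 are all 1, so H_0 ≅ Z.
  H_1: rank ker ∂_1 − rank ∂_2 = (17 − 9) − 3 = 5, and the invariant factors of ∂_2 are all 1, so H_1 ≅ Z^5.
  H_2: rank ker ∂_2 − rank ∂_3 = (3 − 3) − 0 = 0, and there is no ∂_3, so H_2 ≅ 0.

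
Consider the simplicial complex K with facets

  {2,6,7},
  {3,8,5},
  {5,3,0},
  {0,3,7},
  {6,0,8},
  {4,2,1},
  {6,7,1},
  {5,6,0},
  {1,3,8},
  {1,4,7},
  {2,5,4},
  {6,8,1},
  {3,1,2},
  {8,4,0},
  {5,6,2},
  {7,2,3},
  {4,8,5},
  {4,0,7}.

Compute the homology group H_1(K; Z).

H_1 = Z ⊕ Z/2.

Take the total order 0 < 1 < 2 < 3 < 4 < 5 < 6 < 7 < 8 on the vertex set. Then K (dimension 2) consists of the simplices:

  0-simplices (9): [0], [1], [2], [3], [4], [5], [6], [7], [8]
  1-simplices (27): (27 of them)
  2-simplices (18): [0,3,5], [0,3,7], [0,4,7], [0,4,8], [0,5,6], [0,6,8], [1,2,3], [1,2,4], [1,3,8], [1,4,7], [1,6,7], [1,6,8], [2,3,7], [2,4,5], [2,5,6], [2,6,7], [3,5,8], [4,5,8]

so the chain groups are C_0 ≅ Z^9, C_1 ≅ Z^27, C_2 ≅ Z^18.

∂_1: C_1 → C_0 maps an edge to its endpoints' difference, ∂[p,q] = q − p.
The resulting 9×27 matrix has rank 8, and its Smith normal form has invariant factors (1,1,1,1,1,1,1,1).

Boundary ∂_2: C_2 → C_1 maps a triangle to the signed sum of its edges. For instance
  ∂[1,4,7] = [4,7] − [1,7] + [1,4],
  ∂[3,5,8] = [5,8] − [3,8] + [3,5].
As a 27×18 matrix over Z this has rank 18, with invariant factors (1,1,1,1,1,1,1,1,1,1,1,1,1,1,1,1,1,2).

Reading off H_k = ker ∂_k / im ∂_{k+1}:

  H_1: rank ker ∂_1 − rank ∂_2 = (27 − 8) − 18 = 1, and ∂_2 has invariant factor 2 > 1, so H_1 ≅ Z ⊕ Z/2.

(K is a triangulation of the Klein bottle.)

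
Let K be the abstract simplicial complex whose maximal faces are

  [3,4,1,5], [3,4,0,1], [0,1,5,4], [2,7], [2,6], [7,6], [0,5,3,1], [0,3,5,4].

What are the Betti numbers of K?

We work with the vertex ordering 0 < 1 < 2 < 3 < 4 < 5 < 6 < 7. The simplices of K, each written with vertices in increasing order, are:

  0-simplices (8): [0], [1], [2], [3], [4], [5], [6], [7]
  1-simplices (13): [0,1], [0,3], [0,4], [0,5], [1,3], [1,4], [1,5], [2,6], [2,7], [3,4], [3,5], [4,5], [6,7]
  2-simplices (10): [0,1,3], [0,1,4], [0,1,5], [0,3,4], [0,3,5], [0,4,5], [1,3,4], [1,3,5], [1,4,5], [3,4,5]
  3-simplices (5): [0,1,3,4], [0,1,3,5], [0,1,4,5], [0,3,4,5], [1,3,4,5]

giving chain groups C_0 ≅ Z^8, C_1 ≅ Z^13, C_2 ≅ Z^10, C_3 ≅ Z^5.

Boundary ∂_1: C_1 → C_0 is given by ∂[p,q] = [q] − [p]. For instance
  ∂[3,5] = [5] − [3].
The resulting 8×13 matrix has rank 6, and its Smith normal form has invariant factors (1,1,1,1,1,1).

The boundary map ∂_2: C_2 → C_1 maps a triangle to the signed sum of its edges. For instance
  ∂[0,4,5] = [4,5] − [0,5] + [0,4],
  ∂[0,1,5] = [1,5] − [0,5] + [0,1].
The resulting 13×10 matrix has rank 6, and its Smith normal form has invariant factors (1,1,1,1,1,1).

Boundary ∂_3: C_3 → C_2 sends each 3-simplex σ to the alternating sum Σ_i (−1)^i (σ with its i-th vertex removed). For instance
  ∂[1,3,4,5] = [3,4,5] − [1,4,5] + [1,3,5] − [1,3,4],
  ∂[0,3,4,5] = [3,4,5] − [0,4,5] + [0,3,5] − [0,3,4].
The 10×5 boundary matrix has rank 4 and Smith normal form diag(1,1,1,1).

Now H_k = ker ∂_k / im ∂_{k+1}, so:

  H_0: rank C_0 − rank ∂_1 = 8 − 6 = 2, and the invariant factors of ∂_1 are all 1, so H_0 = Z^2.
  H_1: rank ker ∂_1 − rank ∂_2 = (13 − 6) − 6 = 1, and the invariant factors of ∂_2 are all 1, so H_1 = Z.
  H_2: rank ker ∂_2 − rank ∂_3 = (10 − 6) − 4 = 0, and the invariant factors of ∂_3 are all 1, so H_2 = 0.
  H_3: rank ker ∂_3 − rank ∂_4 = (5 − 4) − 0 = 1, and there is no ∂_4, so H_3 = Z.

As a check, the Euler characteristic is 8 − 13 + 10 − 5 = 0, which agrees with 2 − 1 + 0 − 1 = 0.
(K is a triangulation of the disjoint union of the 3-sphere S^3 and the circle S^1.)

Hence the Betti numbers are b_0 = 2, b_1 = 1, b_2 = 0, b_3 = 1.

b_0 = 2, b_1 = 1, b_2 = 0, b_3 = 1.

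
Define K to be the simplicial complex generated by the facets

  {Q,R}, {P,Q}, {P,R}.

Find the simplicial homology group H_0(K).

We work with the vertex ordering P < Q < R. The simplices of K, each written with vertices in increasing order, are:

  0-simplices (3): P, Q, R
  1-simplices (3): PQ, PR, QR

so the chain groups are C_0 ≅ Z^3, C_1 ≅ Z^3.

∂_1: C_1 → C_0 is given by ∂[p,q] = [q] − [p]. For instance
  ∂PR = R − P.
This gives a 3×3 integer matrix of rank 2; reducing to Smith normal form yields diagonal entries (1,1).

Reading off H_k = ker ∂_k / im ∂_{k+1}:

  H_0: rank C_0 − rank ∂_1 = 3 − 2 = 1, and the invariant factors of ∂_1 are all 1, so H_0 ≅ Z.

H_0 ≅ Z.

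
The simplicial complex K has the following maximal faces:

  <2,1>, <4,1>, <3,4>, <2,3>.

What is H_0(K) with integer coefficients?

H_0 = Z.

Fix the vertex order 1 < 2 < 3 < 4 and write every simplex with vertices in increasing order. Then dim K = 1 and the simplices of K are:

  0-simplices (4): [1], [2], [3], [4]
  1-simplices (4): [1,2], [1,4], [2,3], [3,4]

giving chain groups C_0 ≅ Z^4, C_1 ≅ Z^4.

The boundary map ∂_1: C_1 → C_0 maps an edge to its endpoints' difference, ∂[p,q] = q − p. For instance
  ∂[1,4] = [4] − [1].
The resulting 4×4 matrix has rank 3, and its Smith normal form has invariant factors (1,1,1).

Now H_k = ker ∂_k / im ∂_{k+1}, so:

  H_0: rank C_0 − rank ∂_1 = 4 − 3 = 1, and the invariant factors of ∂_1 are all 1, so H_0 = Z.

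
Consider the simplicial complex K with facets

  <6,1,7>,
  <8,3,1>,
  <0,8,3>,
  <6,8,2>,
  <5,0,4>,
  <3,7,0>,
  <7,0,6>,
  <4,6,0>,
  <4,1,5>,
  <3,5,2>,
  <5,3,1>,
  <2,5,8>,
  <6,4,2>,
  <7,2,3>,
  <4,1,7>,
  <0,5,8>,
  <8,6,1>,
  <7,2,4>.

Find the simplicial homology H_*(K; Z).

H_0 = Z,  H_1 = Z ⊕ Z/2Z,  H_2 = 0.

Order the vertices as 0 < 1 < 2 < 3 < 4 < 5 < 6 < 7 < 8. Listing each simplex with vertices in this order, K has dimension 2 with simplices:

  0-simplices (9): [0], [1], [2], [3], [4], [5], [6], [7], [8]
  1-simplices (27): (27 of them)
  2-simplices (18): [0,3,7], [0,3,8], [0,4,5], [0,4,6], [0,5,8], [0,6,7], [1,3,5], [1,3,8], [1,4,5], [1,4,7], [1,6,7], [1,6,8], [2,3,5], [2,3,7], [2,4,6], [2,4,7], [2,5,8], [2,6,8]

so the chain groups are C_0 ≅ Z^9, C_1 ≅ Z^27, C_2 ≅ Z^18.

The boundary map ∂_1: C_1 → C_0 is given by ∂[p,q] = [q] − [p].
This gives a 9×27 integer matrix of rank 8; reducing to Smith normal form yields diagonal entries (1,1,1,1,1,1,1,1).

Boundary ∂_2: C_2 → C_1 sends each 2-simplex [p,q,r] to [q,r] − [p,r] + [p,q]. For instance
  ∂[0,4,5] = [4,5] − [0,5] + [0,4],
  ∂[0,5,8] = [5,8] − [0,8] + [0,5].
As a 27×18 matrix over Z this has rank 18, with invariant factors (1,1,1,1,1,1,1,1,1,1,1,1,1,1,1,1,1,2).

Now H_k = ker ∂_k / im ∂_{k+1}, so:

  H_0: rank C_0 − rank ∂_1 = 9 − 8 = 1, and the invariant factors of ∂_1 are all 1, so H_0 = Z.
  H_1: rank ker ∂_1 − rank ∂_2 = (27 − 8) − 18 = 1, and ∂_2 has invariant factor 2 > 1, so H_1 = Z ⊕ Z/2Z.
  H_2: rank ker ∂_2 − rank ∂_3 = (18 − 18) − 0 = 0, and there is no ∂_3, so H_2 = 0.

As a check, the Euler characteristic is 9 − 27 + 18 = 0, which agrees with 1 − 1 + 0 = 0.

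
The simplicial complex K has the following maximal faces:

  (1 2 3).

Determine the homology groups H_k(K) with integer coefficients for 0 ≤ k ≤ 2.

H_0 ≅ Z,  H_1 = 0,  H_2 = 0.

Order the vertices as 1 < 2 < 3. Listing each simplex with vertices in this order, K has dimension 2 with simplices:

  0-simplices (3): [1], [2], [3]
  1-simplices (3): [1,2], [1,3], [2,3]
  2-simplices (1): [1,2,3]

Hence C_0 ≅ Z^3, C_1 ≅ Z^3, C_2 ≅ Z^1.

Boundary ∂_1: C_1 → C_0 is given by ∂[p,q] = [q] − [p]. For instance
  ∂[1,3] = [3] − [1].
This gives a 3×3 integer matrix of rank 2; reducing to Smith normal form yields diagonal entries (1,1).

∂_2: C_2 → C_1 sends each 2-simplex [p,q,r] to [q,r] − [p,r] + [p,q]. For instance
  ∂[1,2,3] = [2,3] − [1,3] + [1,2].
As a 3×1 matrix over Z this has rank 1, with invariant factors (1).

From H_k ≅ ker(∂_k) / im(∂_{k+1}) we obtain:

  H_0: rank C_0 − rank ∂_1 = 3 − 2 = 1, and the invariant factors of ∂_1 are all 1, so H_0 ≅ Z.
  H_1: rank ker ∂_1 − rank ∂_2 = (3 − 2) − 1 = 0, and the invariant factors of ∂_2 are all 1, so H_1 ≅ 0.
  H_2: rank ker ∂_2 − rank ∂_3 = (1 − 1) − 0 = 0, and there is no ∂_3, so H_2 ≅ 0.

As a check, the Euler characteristic is 3 − 3 + 1 = 1, which agrees with 1 − 0 + 0 = 1.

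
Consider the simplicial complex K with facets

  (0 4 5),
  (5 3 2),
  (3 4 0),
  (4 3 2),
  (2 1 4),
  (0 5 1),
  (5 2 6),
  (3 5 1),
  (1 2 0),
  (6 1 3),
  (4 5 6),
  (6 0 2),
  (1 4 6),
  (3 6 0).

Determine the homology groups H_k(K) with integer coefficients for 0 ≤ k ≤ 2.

H_0 = Z,  H_1 = Z^2,  H_2 = Z.

We work with the vertex ordering 0 < 1 < 2 < 3 < 4 < 5 < 6. The simplices of K, each written with vertices in increasing order, are:

  0-simplices (7): [0], [1], [2], [3], [4], [5], [6]
  1-simplices (21): [0,1], [0,2], [0,3], [0,4], [0,5], [0,6], [1,2], [1,3], [1,4], [1,5], [1,6], [2,3], [2,4], [2,5], [2,6], [3,4], [3,5], [3,6], [4,5], [4,6], [5,6]
  2-simplices (14): [0,1,2], [0,1,5], [0,2,6], [0,3,4], [0,3,6], [0,4,5], [1,2,4], [1,3,5], [1,3,6], [1,4,6], [2,3,4], [2,3,5], [2,5,6], [4,5,6]

Hence C_0 ≅ Z^7, C_1 ≅ Z^21, C_2 ≅ Z^14.

∂_1: C_1 → C_0 sends each edge [p,q] (with p < q) to q − p.
The resulting 7×21 matrix has rank 6, and its Smith normal form has invariant factors (1,1,1,1,1,1).

∂_2: C_2 → C_1 sends each 2-simplex [p,q,r] to [q,r] − [p,r] + [p,q]. For instance
  ∂[1,3,6] = [3,6] − [1,6] + [1,3],
  ∂[2,3,4] = [3,4] − [2,4] + [2,3].
This gives a 21×14 integer matrix of rank 13; reducing to Smith normal form yields diagonal entries (1,1,1,1,1,1,1,1,1,1,1,1,1).

Computing H_k = (kernel of ∂_k) / (image of ∂_{k+1}):

  H_0: rank C_0 − rank ∂_1 = 7 − 6 = 1, and the invariant factors of ∂_1 are all 1, so H_0 ≅ Z.
  H_1: rank ker ∂_1 − rank ∂_2 = (21 − 6) − 13 = 2, and the invariant factors of ∂_2 are all 1, so H_1 ≅ Z^2.
  H_2: rank ker ∂_2 − rank ∂_3 = (14 − 13) − 0 = 1, and there is no ∂_3, so H_2 ≅ Z.

As a check, the Euler characteristic is 7 − 21 + 14 = 0, which agrees with 1 − 2 + 1 = 0.
(K is a triangulation of the torus T^2.)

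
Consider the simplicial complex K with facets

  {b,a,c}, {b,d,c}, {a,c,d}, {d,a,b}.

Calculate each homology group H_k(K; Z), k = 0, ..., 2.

K has 4 vertices, 6 edges, 4 triangles.
rank ∂_0 = 0, rank ∂_1 = 3 ⇒ b_0 = 4 − 0 − 3 = 1; all invariant factors of ∂_1 are 1 so no torsion. So H_0 = Z.
rank ∂_1 = 3, rank ∂_2 = 3 ⇒ b_1 = 6 − 3 − 3 = 0; all invariant factors of ∂_2 are 1 so no torsion. So H_1 = 0.
rank ∂_2 = 3, rank ∂_3 = 0 ⇒ b_2 = 4 − 3 − 0 = 1. So H_2 = Z.

H_0 = Z,  H_1 = 0,  H_2 = Z.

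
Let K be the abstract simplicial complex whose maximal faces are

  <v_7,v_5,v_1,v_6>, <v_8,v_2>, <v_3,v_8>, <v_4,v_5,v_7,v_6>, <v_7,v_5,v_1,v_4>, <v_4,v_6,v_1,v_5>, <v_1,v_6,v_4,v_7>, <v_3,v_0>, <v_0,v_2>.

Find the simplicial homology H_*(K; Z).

H_0 = Z^2,  H_1 = Z,  H_2 = 0,  H_3 = Z.

We work with the vertex ordering v_0 < v_1 < v_2 < v_3 < v_4 < v_5 < v_6 < v_7 < v_8. The simplices of K, each written with vertices in increasing order, are:

  0-simplices (9): [v_0], [v_1], [v_2], [v_3], [v_4], [v_5], [v_6], [v_7], [v_8]
  1-simplices (14): [v_0,v_2], [v_0,v_3], [v_1,v_4], [v_1,v_5], [v_1,v_6], [v_1,v_7], [v_2,v_8], [v_3,v_8], [v_4,v_5], [v_4,v_6], [v_4,v_7], [v_5,v_6], [v_5,v_7], [v_6,v_7]
  2-simplices (10): [v_1,v_4,v_5], [v_1,v_4,v_6], [v_1,v_4,v_7], [v_1,v_5,v_6], [v_1,v_5,v_7], [v_1,v_6,v_7], [v_4,v_5,v_6], [v_4,v_5,v_7], [v_4,v_6,v_7], [v_5,v_6,v_7]
  3-simplices (5): [v_1,v_4,v_5,v_6], [v_1,v_4,v_5,v_7], [v_1,v_4,v_6,v_7], [v_1,v_5,v_6,v_7], [v_4,v_5,v_6,v_7]

so the chain groups are C_0 ≅ Z^9, C_1 ≅ Z^14, C_2 ≅ Z^10, C_3 ≅ Z^5.

∂_1: C_1 → C_0 sends each edge [p,q] (with p < q) to q − p. For instance
  ∂[v_5,v_6] = [v_6] − [v_5].
The 9×14 boundary matrix has rank 7 and Smith normal form diag(1,1,1,1,1,1,1).

∂_2: C_2 → C_1 acts by ∂[p,q,r] = [q,r] − [p,r] + [p,q]. For instance
  ∂[v_5,v_6,v_7] = [v_6,v_7] − [v_5,v_7] + [v_5,v_6],
  ∂[v_1,v_6,v_7] = [v_6,v_7] − [v_1,v_7] + [v_1,v_6].
The 14×10 boundary matrix has rank 6 and Smith normal form diag(1,1,1,1,1,1).

The boundary map ∂_3: C_3 → C_2 sends each 3-simplex σ to the alternating sum Σ_i (−1)^i (σ with its i-th vertex removed). For instance
  ∂[v_1,v_4,v_5,v_6] = [v_4,v_5,v_6] − [v_1,v_5,v_6] + [v_1,v_4,v_6] − [v_1,v_4,v_5],
  ∂[v_1,v_4,v_5,v_7] = [v_4,v_5,v_7] − [v_1,v_5,v_7] + [v_1,v_4,v_7] − [v_1,v_4,v_5].
As a 10×5 matrix over Z this has rank 4, with invariant factors (1,1,1,1).

Computing H_k = (kernel of ∂_k) / (image of ∂_{k+1}):

  H_0: rank C_0 − rank ∂_1 = 9 − 7 = 2, and the invariant factors of ∂_1 are all 1, so H_0 ≅ Z^2.
  H_1: rank ker ∂_1 − rank ∂_2 = (14 − 7) − 6 = 1, and the invariant factors of ∂_2 are all 1, so H_1 ≅ Z.
  H_2: rank ker ∂_2 − rank ∂_3 = (10 − 6) − 4 = 0, and the invariant factors of ∂_3 are all 1, so H_2 ≅ 0.
  H_3: rank ker ∂_3 − rank ∂_4 = (5 − 4) − 0 = 1, and there is no ∂_4, so H_3 ≅ Z.

As a check, the Euler characteristic is 9 − 14 + 10 − 5 = 0, which agrees with 2 − 1 + 0 − 1 = 0.
(K is a triangulation of the disjoint union of the circle S^1 and the 3-sphere S^3.)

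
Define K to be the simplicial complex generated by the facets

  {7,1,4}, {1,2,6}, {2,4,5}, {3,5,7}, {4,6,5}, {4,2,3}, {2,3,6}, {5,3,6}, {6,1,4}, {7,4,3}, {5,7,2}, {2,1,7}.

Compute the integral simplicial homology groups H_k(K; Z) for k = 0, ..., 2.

Fix the vertex order 1 < 2 < 3 < 4 < 5 < 6 < 7 and write every simplex with vertices in increasing order. Then dim K = 2 and the simplices of K are:

  0-simplices (7): [1], [2], [3], [4], [5], [6], [7]
  1-simplices (18): [1,2], [1,4], [1,6], [1,7], [2,3], [2,4], [2,5], [2,6], [2,7], [3,4], [3,5], [3,6], [3,7], [4,5], [4,6], [4,7], [5,6], [5,7]
  2-simplices (12): [1,2,6], [1,2,7], [1,4,6], [1,4,7], [2,3,4], [2,3,6], [2,4,5], [2,5,7], [3,4,7], [3,5,6], [3,5,7], [4,5,6]

Hence C_0 ≅ Z^7, C_1 ≅ Z^18, C_2 ≅ Z^12.

∂_1: C_1 → C_0 maps an edge to its endpoints' difference, ∂[p,q] = q − p. For instance
  ∂[1,7] = [7] − [1].
The resulting 7×18 matrix has rank 6, and its Smith normal form has invariant factors (1,1,1,1,1,1).

Boundary ∂_2: C_2 → C_1 sends each 2-simplex [p,q,r] to [q,r] − [p,r] + [p,q]. For instance
  ∂[4,5,6] = [5,6] − [4,6] + [4,5],
  ∂[3,5,7] = [5,7] − [3,7] + [3,5].
The resulting 18×12 matrix has rank 12, and its Smith normal form has invariant factors (1,1,1,1,1,1,1,1,1,1,1,2).

From H_k ≅ ker(∂_k) / im(∂_{k+1}) we obtain:

  H_0: rank C_0 − rank ∂_1 = 7 − 6 = 1, and the invariant factors of ∂_1 are all 1, so H_0 ≅ Z.
  H_1: rank ker ∂_1 − rank ∂_2 = (18 − 6) − 12 = 0, and ∂_2 has invariant factor 2 > 1, so H_1 ≅ Z/2Z.
  H_2: rank ker ∂_2 − rank ∂_3 = (12 − 12) − 0 = 0, and there is no ∂_3, so H_2 ≅ 0.

As a check, the Euler characteristic is 7 − 18 + 12 = 1, which agrees with 1 − 0 + 0 = 1.

H_0 = Z,  H_1 = Z/2Z,  H_2 = 0.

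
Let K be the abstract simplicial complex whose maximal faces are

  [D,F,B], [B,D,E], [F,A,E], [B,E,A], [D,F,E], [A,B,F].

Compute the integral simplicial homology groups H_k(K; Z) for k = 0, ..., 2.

Order the vertices as A < B < D < E < F. Listing each simplex with vertices in this order, K has dimension 2 with simplices:

  0-simplices (5): A, B, D, E, F
  1-simplices (9): AB, AE, AF, BD, BE, BF, DE, DF, EF
  2-simplices (6): ABE, ABF, AEF, BDE, BDF, DEF

Hence C_0 ≅ Z^5, C_1 ≅ Z^9, C_2 ≅ Z^6.

Boundary ∂_1: C_1 → C_0 sends each edge [p,q] (with p < q) to q − p. For instance
  ∂DF = F − D.
As a 5×9 matrix over Z this has rank 4, with invariant factors (1,1,1,1).

The boundary map ∂_2: C_2 → C_1 sends each 2-simplex [p,q,r] to [q,r] − [p,r] + [p,q]. For instance
  ∂AEF = EF − AF + AE,
  ∂BDF = DF − BF + BD.
The 9×6 boundary matrix has rank 5 and Smith normal form diag(1,1,1,1,1).

Reading off H_k = ker ∂_k / im ∂_{k+1}:

  H_0: rank C_0 − rank ∂_1 = 5 − 4 = 1, and the invariant factors of ∂_1 are all 1, so H_0 ≅ Z.
  H_1: rank ker ∂_1 − rank ∂_2 = (9 − 4) − 5 = 0, and the invariant factors of ∂_2 are all 1, so H_1 ≅ 0.
  H_2: rank ker ∂_2 − rank ∂_3 = (6 − 5) − 0 = 1, and there is no ∂_3, so H_2 ≅ Z.

H_0 = Z,  H_1 = 0,  H_2 = Z.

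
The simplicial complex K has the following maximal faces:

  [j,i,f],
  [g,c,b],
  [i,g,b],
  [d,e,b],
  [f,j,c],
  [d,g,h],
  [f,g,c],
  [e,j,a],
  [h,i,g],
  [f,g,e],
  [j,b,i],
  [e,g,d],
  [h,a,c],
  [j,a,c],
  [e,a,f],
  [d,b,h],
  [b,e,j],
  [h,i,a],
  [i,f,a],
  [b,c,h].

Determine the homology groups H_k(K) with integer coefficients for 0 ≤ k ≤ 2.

Order the vertices as a < b < c < d < e < f < g < h < i < j. Listing each simplex with vertices in this order, K has dimension 2 with simplices:

  0-simplices (10): a, b, c, d, e, f, g, h, i, j
  1-simplices (30): ac, ae, af, ah, ai, aj, bc, bd, be, bg, bh, bi, bj, cf, cg, ch, cj, de, dg, dh, ef, eg, ej, fg, fi, fj, gh, gi, hi, ij
  2-simplices (20): ach, acj, aef, aej, afi, ahi, bcg, bch, bde, bdh, bej, bgi, bij, cfg, cfj, deg, dgh, efg, fij, ghi

giving chain groups C_0 ≅ Z^10, C_1 ≅ Z^30, C_2 ≅ Z^20.

Boundary ∂_1: C_1 → C_0 is given by ∂[p,q] = [q] − [p].
The 10×30 boundary matrix has rank 9 and Smith normal form diag(1,1,1,1,1,1,1,1,1).

Boundary ∂_2: C_2 → C_1 maps a triangle to the signed sum of its edges. For instance
  ∂bdh = dh − bh + bd,
  ∂aef = ef − af + ae.
As a 30×20 matrix over Z this has rank 20, with invariant factors (1,1,1,1,1,1,1,1,1,1,1,1,1,1,1,1,1,1,1,2).

Reading off H_k = ker ∂_k / im ∂_{k+1}:

  H_0: rank C_0 − rank ∂_1 = 10 − 9 = 1, and the invariant factors of ∂_1 are all 1, so H_0 ≅ Z.
  H_1: rank ker ∂_1 − rank ∂_2 = (30 − 9) − 20 = 1, and ∂_2 has invariant factor 2 > 1, so H_1 ≅ Z × Z/2.
  H_2: rank ker ∂_2 − rank ∂_3 = (20 − 20) − 0 = 0, and there is no ∂_3, so H_2 ≅ 0.

(K is a triangulation of the Klein bottle.)

H_0 ≅ Z,  H_1 ≅ Z × Z/2,  H_2 = 0.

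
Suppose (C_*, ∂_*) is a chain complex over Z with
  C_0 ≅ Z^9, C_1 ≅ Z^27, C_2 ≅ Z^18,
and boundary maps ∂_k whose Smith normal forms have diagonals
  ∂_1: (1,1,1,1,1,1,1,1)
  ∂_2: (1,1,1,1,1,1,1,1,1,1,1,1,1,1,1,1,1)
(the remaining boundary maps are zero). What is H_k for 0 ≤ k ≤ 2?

H_0: b_0 = 9 − 0 − 8 = 1; torsion from ∂_1 factors > 1: none. So H_0 ≅ Z.
H_1: b_1 = 27 − 8 − 17 = 2; torsion from ∂_2 factors > 1: none. So H_1 ≅ Z^2.
H_2: b_2 = 18 − 17 − 0 = 1; torsion from ∂_3 factors > 1: none. So H_2 ≅ Z.

H_0 ≅ Z,  H_1 ≅ Z^2,  H_2 ≅ Z.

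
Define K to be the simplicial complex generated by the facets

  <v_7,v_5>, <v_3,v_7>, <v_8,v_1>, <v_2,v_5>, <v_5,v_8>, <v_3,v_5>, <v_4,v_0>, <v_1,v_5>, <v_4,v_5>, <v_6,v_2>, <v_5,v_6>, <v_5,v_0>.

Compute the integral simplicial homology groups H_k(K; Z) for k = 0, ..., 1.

Order the vertices as v_0 < v_1 < v_2 < v_3 < v_4 < v_5 < v_6 < v_7 < v_8. Listing each simplex with vertices in this order, K has dimension 1 with simplices:

  0-simplices (9): [v_0], [v_1], [v_2], [v_3], [v_4], [v_5], [v_6], [v_7], [v_8]
  1-simplices (12): [v_0,v_4], [v_0,v_5], [v_1,v_5], [v_1,v_8], [v_2,v_5], [v_2,v_6], [v_3,v_5], [v_3,v_7], [v_4,v_5], [v_5,v_6], [v_5,v_7], [v_5,v_8]

giving chain groups C_0 ≅ Z^9, C_1 ≅ Z^12.

The boundary map ∂_1: C_1 → C_0 is given by ∂[p,q] = [q] − [p].
The resulting 9×12 matrix has rank 8, and its Smith normal form has invariant factors (1,1,1,1,1,1,1,1).

From H_k ≅ ker(∂_k) / im(∂_{k+1}) we obtain:

  H_0: rank C_0 − rank ∂_1 = 9 − 8 = 1, and the invariant factors of ∂_1 are all 1, so H_0 ≅ Z.
  H_1: rank ker ∂_1 − rank ∂_2 = (12 − 8) − 0 = 4, and there is no ∂_2, so H_1 ≅ Z^4.

As a check, the Euler characteristic is 9 − 12 = -3, which agrees with 1 − 4 = -3.
(K is a triangulation of a wedge of 4 circles.)

H_0 = Z,  H_1 = Z^4.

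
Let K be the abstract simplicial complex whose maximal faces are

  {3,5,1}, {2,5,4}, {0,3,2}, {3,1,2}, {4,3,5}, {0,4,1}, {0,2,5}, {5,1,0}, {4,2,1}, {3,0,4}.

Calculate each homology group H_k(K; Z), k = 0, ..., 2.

K has 6 vertices, 15 edges, 10 triangles.
rank ∂_0 = 0, rank ∂_1 = 5 ⇒ b_0 = 6 − 0 − 5 = 1; all invariant factors of ∂_1 are 1 so no torsion. So H_0 ≅ Z.
rank ∂_1 = 5, rank ∂_2 = 10 ⇒ b_1 = 15 − 5 − 10 = 0; ∂_2 has invariant factor(s) [2] giving torsion. So H_1 ≅ Z_2.
rank ∂_2 = 10, rank ∂_3 = 0 ⇒ b_2 = 10 − 10 − 0 = 0. So H_2 ≅ 0.

H_0 = Z,  H_1 = Z_2,  H_2 = 0.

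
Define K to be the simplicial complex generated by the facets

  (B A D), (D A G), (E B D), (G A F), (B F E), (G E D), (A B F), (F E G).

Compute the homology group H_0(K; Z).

Take the total order A < B < D < E < F < G on the vertex set. Then K (dimension 2) consists of the simplices:

  0-simplices (6): A, B, D, E, F, G
  1-simplices (12): AB, AD, AF, AG, BD, BE, BF, DE, DG, EF, EG, FG
  2-simplices (8): ABD, ABF, ADG, AFG, BDE, BEF, DEG, EFG

giving chain groups C_0 ≅ Z^6, C_1 ≅ Z^12, C_2 ≅ Z^8.

The boundary map ∂_1: C_1 → C_0 is given by ∂[p,q] = [q] − [p].
The resulting 6×12 matrix has rank 5, and its Smith normal form has invariant factors (1,1,1,1,1).

Boundary ∂_2: C_2 → C_1 acts by ∂[p,q,r] = [q,r] − [p,r] + [p,q]. For instance
  ∂ABD = BD − AD + AB,
  ∂BEF = EF − BF + BE.
The resulting 12×8 matrix has rank 7, and its Smith normal form has invariant factors (1,1,1,1,1,1,1).

Now H_k = ker ∂_k / im ∂_{k+1}, so:

  H_0: rank C_0 − rank ∂_1 = 6 − 5 = 1, and the invariant factors of ∂_1 are all 1, so H_0 ≅ Z.

H_0 = Z.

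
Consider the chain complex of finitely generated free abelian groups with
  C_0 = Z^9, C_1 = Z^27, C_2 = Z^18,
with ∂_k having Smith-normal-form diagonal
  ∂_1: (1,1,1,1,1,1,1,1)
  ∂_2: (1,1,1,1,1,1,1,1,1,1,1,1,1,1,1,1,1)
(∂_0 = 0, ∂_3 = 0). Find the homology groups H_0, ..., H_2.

H_0 ≅ Z,  H_1 ≅ Z^2,  H_2 ≅ Z.

H_0: b_0 = 9 − 0 − 8 = 1; torsion from ∂_1 factors > 1: none. So H_0 ≅ Z.
H_1: b_1 = 27 − 8 − 17 = 2; torsion from ∂_2 factors > 1: none. So H_1 ≅ Z^2.
H_2: b_2 = 18 − 17 − 0 = 1; torsion from ∂_3 factors > 1: none. So H_2 ≅ Z.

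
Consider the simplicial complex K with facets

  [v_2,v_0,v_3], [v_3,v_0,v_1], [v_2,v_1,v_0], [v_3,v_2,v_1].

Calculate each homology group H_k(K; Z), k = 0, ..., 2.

Take the total order v_0 < v_1 < v_2 < v_3 on the vertex set. Then K (dimension 2) consists of the simplices:

  0-simplices (4): [v_0], [v_1], [v_2], [v_3]
  1-simplices (6): [v_0,v_1], [v_0,v_2], [v_0,v_3], [v_1,v_2], [v_1,v_3], [v_2,v_3]
  2-simplices (4): [v_0,v_1,v_2], [v_0,v_1,v_3], [v_0,v_2,v_3], [v_1,v_2,v_3]

giving chain groups C_0 ≅ Z^4, C_1 ≅ Z^6, C_2 ≅ Z^4.

Boundary ∂_1: C_1 → C_0 sends each edge [p,q] (with p < q) to q − p. For instance
  ∂[v_1,v_2] = [v_2] − [v_1].
The resulting 4×6 matrix has rank 3, and its Smith normal form has invariant factors (1,1,1).

∂_2: C_2 → C_1 acts by ∂[p,q,r] = [q,r] − [p,r] + [p,q]. For instance
  ∂[v_1,v_2,v_3] = [v_2,v_3] − [v_1,v_3] + [v_1,v_2],
  ∂[v_0,v_1,v_3] = [v_1,v_3] − [v_0,v_3] + [v_0,v_1].
The resulting 6×4 matrix has rank 3, and its Smith normal form has invariant factors (1,1,1).

Reading off H_k = ker ∂_k / im ∂_{k+1}:

  H_0: rank C_0 − rank ∂_1 = 4 − 3 = 1, and the invariant factors of ∂_1 are all 1, so H_0 ≅ Z.
  H_1: rank ker ∂_1 − rank ∂_2 = (6 − 3) − 3 = 0, and the invariant factors of ∂_2 are all 1, so H_1 ≅ 0.
  H_2: rank ker ∂_2 − rank ∂_3 = (4 − 3) − 0 = 1, and there is no ∂_3, so H_2 ≅ Z.

As a check, the Euler characteristic is 4 − 6 + 4 = 2, which agrees with 1 − 0 + 1 = 2.

H_0 = Z,  H_1 = 0,  H_2 = Z.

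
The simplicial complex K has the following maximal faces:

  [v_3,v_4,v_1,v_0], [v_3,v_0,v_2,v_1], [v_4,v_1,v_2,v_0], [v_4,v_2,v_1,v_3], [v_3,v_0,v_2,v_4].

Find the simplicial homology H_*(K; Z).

H_0 ≅ Z,  H_1 = 0,  H_2 = 0,  H_3 ≅ Z.

K has 5 vertices, 10 edges, 10 triangles, 5 3-simplices.
rank ∂_0 = 0, rank ∂_1 = 4 ⇒ b_0 = 5 − 0 − 4 = 1; all invariant factors of ∂_1 are 1 so no torsion. So H_0 = Z.
rank ∂_1 = 4, rank ∂_2 = 6 ⇒ b_1 = 10 − 4 − 6 = 0; all invariant factors of ∂_2 are 1 so no torsion. So H_1 = 0.
rank ∂_2 = 6, rank ∂_3 = 4 ⇒ b_2 = 10 − 6 − 4 = 0; all invariant factors of ∂_3 are 1 so no torsion. So H_2 = 0.
rank ∂_3 = 4, rank ∂_4 = 0 ⇒ b_3 = 5 − 4 − 0 = 1. So H_3 = Z.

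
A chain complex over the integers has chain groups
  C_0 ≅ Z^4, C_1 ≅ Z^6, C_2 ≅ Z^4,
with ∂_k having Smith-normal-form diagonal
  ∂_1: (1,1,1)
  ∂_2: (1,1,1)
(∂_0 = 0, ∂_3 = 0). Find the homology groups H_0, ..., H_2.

H_0 ≅ Z,  H_1 = 0,  H_2 ≅ Z.

H_0: b_0 = 4 − 0 − 3 = 1; torsion from ∂_1 factors > 1: none. So H_0 ≅ Z.
H_1: b_1 = 6 − 3 − 3 = 0; torsion from ∂_2 factors > 1: none. So H_1 ≅ 0.
H_2: b_2 = 4 − 3 − 0 = 1; torsion from ∂_3 factors > 1: none. So H_2 ≅ Z.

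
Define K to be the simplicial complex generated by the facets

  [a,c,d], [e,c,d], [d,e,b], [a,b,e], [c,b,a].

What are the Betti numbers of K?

We work with the vertex ordering a < b < c < d < e. The simplices of K, each written with vertices in increasing order, are:

  0-simplices (5): a, b, c, d, e
  1-simplices (10): ab, ac, ad, ae, bc, bd, be, cd, ce, de
  2-simplices (5): abc, abe, acd, bde, cde

Hence C_0 ≅ Z^5, C_1 ≅ Z^10, C_2 ≅ Z^5.

Boundary ∂_1: C_1 → C_0 sends each edge [p,q] (with p < q) to q − p.
This gives a 5×10 integer matrix of rank 4; reducing to Smith normal form yields diagonal entries (1,1,1,1).

∂_2: C_2 → C_1 sends each 2-simplex [p,q,r] to [q,r] − [p,r] + [p,q]. For instance
  ∂acd = cd − ad + ac,
  ∂abc = bc − ac + ab.
The 10×5 boundary matrix has rank 5 and Smith normal form diag(1,1,1,1,1).

Computing H_k = (kernel of ∂_k) / (image of ∂_{k+1}):

  H_0: rank C_0 − rank ∂_1 = 5 − 4 = 1, and the invariant factors of ∂_1 are all 1, so H_0 ≅ Z.
  H_1: rank ker ∂_1 − rank ∂_2 = (10 − 4) − 5 = 1, and the invariant factors of ∂_2 are all 1, so H_1 ≅ Z.
  H_2: rank ker ∂_2 − rank ∂_3 = (5 − 5) − 0 = 0, and there is no ∂_3, so H_2 ≅ 0.

As a check, the Euler characteristic is 5 − 10 + 5 = 0, which agrees with 1 − 1 + 0 = 0.
(K is a triangulation of the Möbius band.)

Hence the Betti numbers are b_0 = 1, b_1 = 1, b_2 = 0.

b_0 = 1, b_1 = 1, b_2 = 0.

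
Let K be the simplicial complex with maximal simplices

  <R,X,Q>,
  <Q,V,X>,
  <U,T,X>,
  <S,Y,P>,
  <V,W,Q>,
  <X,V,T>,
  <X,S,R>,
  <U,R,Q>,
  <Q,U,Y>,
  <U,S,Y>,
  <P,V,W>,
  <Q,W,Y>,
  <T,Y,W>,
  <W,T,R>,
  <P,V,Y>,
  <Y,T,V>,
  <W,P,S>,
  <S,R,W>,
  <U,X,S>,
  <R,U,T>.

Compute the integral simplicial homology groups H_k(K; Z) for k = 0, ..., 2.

K has 10 vertices, 30 edges, 20 triangles.
rank ∂_0 = 0, rank ∂_1 = 9 ⇒ b_0 = 10 − 0 − 9 = 1; all invariant factors of ∂_1 are 1 so no torsion. So H_0 = Z.
rank ∂_1 = 9, rank ∂_2 = 20 ⇒ b_1 = 30 − 9 − 20 = 1; ∂_2 has invariant factor(s) [2] giving torsion. So H_1 = Z × Z/2.
rank ∂_2 = 20, rank ∂_3 = 0 ⇒ b_2 = 20 − 20 − 0 = 0. So H_2 = 0.

H_0 ≅ Z,  H_1 ≅ Z × Z/2,  H_2 = 0.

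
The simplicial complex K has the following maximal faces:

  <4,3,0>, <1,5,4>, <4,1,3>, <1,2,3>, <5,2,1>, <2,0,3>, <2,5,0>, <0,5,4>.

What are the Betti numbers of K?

K has 6 vertices, 12 edges, 8 triangles.
rank ∂_0 = 0, rank ∂_1 = 5 ⇒ b_0 = 6 − 0 − 5 = 1; all invariant factors of ∂_1 are 1 so no torsion. So H_0 ≅ Z.
rank ∂_1 = 5, rank ∂_2 = 7 ⇒ b_1 = 12 − 5 − 7 = 0; all invariant factors of ∂_2 are 1 so no torsion. So H_1 ≅ 0.
rank ∂_2 = 7, rank ∂_3 = 0 ⇒ b_2 = 8 − 7 − 0 = 1. So H_2 ≅ Z.

b_0 = 1, b_1 = 0, b_2 = 1.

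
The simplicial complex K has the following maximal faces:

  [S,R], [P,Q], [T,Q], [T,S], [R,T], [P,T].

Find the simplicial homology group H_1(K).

H_1 ≅ Z^2.

Take the total order P < Q < R < S < T on the vertex set. Then K (dimension 1) consists of the simplices:

  0-simplices (5): P, Q, R, S, T
  1-simplices (6): PQ, PT, QT, RS, RT, ST

Hence C_0 ≅ Z^5, C_1 ≅ Z^6.

The boundary map ∂_1: C_1 → C_0 maps an edge to its endpoints' difference, ∂[p,q] = q − p. For instance
  ∂RT = T − R.
As a 5×6 matrix over Z this has rank 4, with invariant factors (1,1,1,1).

Reading off H_k = ker ∂_k / im ∂_{k+1}:

  H_1: rank ker ∂_1 − rank ∂_2 = (6 − 4) − 0 = 2, and there is no ∂_2, so H_1 = Z^2.

(K is a triangulation of a wedge of 2 circles.)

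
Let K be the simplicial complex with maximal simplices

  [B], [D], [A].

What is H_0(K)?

H_0 = Z^3.

We work with the vertex ordering A < B < D. The simplices of K, each written with vertices in increasing order, are:

  0-simplices (3): A, B, D

giving chain groups C_0 ≅ Z^3.

From H_k ≅ ker(∂_k) / im(∂_{k+1}) we obtain:

  H_0: rank C_0 − rank ∂_1 = 3 − 0 = 3, and there is no ∂_1, so H_0 ≅ Z^3.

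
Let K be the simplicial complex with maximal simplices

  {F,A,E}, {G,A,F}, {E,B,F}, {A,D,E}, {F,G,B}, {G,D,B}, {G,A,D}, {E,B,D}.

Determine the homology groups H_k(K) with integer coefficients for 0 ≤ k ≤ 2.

We work with the vertex ordering A < B < D < E < F < G. The simplices of K, each written with vertices in increasing order, are:

  0-simplices (6): A, B, D, E, F, G
  1-simplices (12): AD, AE, AF, AG, BD, BE, BF, BG, DE, DG, EF, FG
  2-simplices (8): ADE, ADG, AEF, AFG, BDE, BDG, BEF, BFG

so the chain groups are C_0 ≅ Z^6, C_1 ≅ Z^12, C_2 ≅ Z^8.

The boundary map ∂_1: C_1 → C_0 sends each edge [p,q] (with p < q) to q − p.
The resulting 6×12 matrix has rank 5, and its Smith normal form has invariant factors (1,1,1,1,1).

∂_2: C_2 → C_1 maps a triangle to the signed sum of its edges. For instance
  ∂AFG = FG − AG + AF,
  ∂BFG = FG − BG + BF.
The 12×8 boundary matrix has rank 7 and Smith normal form diag(1,1,1,1,1,1,1).

Reading off H_k = ker ∂_k / im ∂_{k+1}:

  H_0: rank C_0 − rank ∂_1 = 6 − 5 = 1, and the invariant factors of ∂_1 are all 1, so H_0 = Z.
  H_1: rank ker ∂_1 − rank ∂_2 = (12 − 5) − 7 = 0, and the invariant factors of ∂_2 are all 1, so H_1 = 0.
  H_2: rank ker ∂_2 − rank ∂_3 = (8 − 7) − 0 = 1, and there is no ∂_3, so H_2 = Z.

As a check, the Euler characteristic is 6 − 12 + 8 = 2, which agrees with 1 − 0 + 1 = 2.

H_0 = Z,  H_1 = 0,  H_2 = Z.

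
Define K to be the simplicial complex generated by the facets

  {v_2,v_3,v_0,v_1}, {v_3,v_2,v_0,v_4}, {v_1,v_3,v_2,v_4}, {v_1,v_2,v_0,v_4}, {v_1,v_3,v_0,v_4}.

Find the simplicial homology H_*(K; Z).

Fix the vertex order v_0 < v_1 < v_2 < v_3 < v_4 and write every simplex with vertices in increasing order. Then dim K = 3 and the simplices of K are:

  0-simplices (5): [v_0], [v_1], [v_2], [v_3], [v_4]
  1-simplices (10): [v_0,v_1], [v_0,v_2], [v_0,v_3], [v_0,v_4], [v_1,v_2], [v_1,v_3], [v_1,v_4], [v_2,v_3], [v_2,v_4], [v_3,v_4]
  2-simplices (10): [v_0,v_1,v_2], [v_0,v_1,v_3], [v_0,v_1,v_4], [v_0,v_2,v_3], [v_0,v_2,v_4], [v_0,v_3,v_4], [v_1,v_2,v_3], [v_1,v_2,v_4], [v_1,v_3,v_4], [v_2,v_3,v_4]
  3-simplices (5): [v_0,v_1,v_2,v_3], [v_0,v_1,v_2,v_4], [v_0,v_1,v_3,v_4], [v_0,v_2,v_3,v_4], [v_1,v_2,v_3,v_4]

Hence C_0 ≅ Z^5, C_1 ≅ Z^10, C_2 ≅ Z^10, C_3 ≅ Z^5.

Boundary ∂_1: C_1 → C_0 maps an edge to its endpoints' difference, ∂[p,q] = q − p. For instance
  ∂[v_1,v_3] = [v_3] − [v_1].
This gives a 5×10 integer matrix of rank 4; reducing to Smith normal form yields diagonal entries (1,1,1,1).

∂_2: C_2 → C_1 maps a triangle to the signed sum of its edges. For instance
  ∂[v_1,v_2,v_4] = [v_2,v_4] − [v_1,v_4] + [v_1,v_2],
  ∂[v_0,v_2,v_4] = [v_2,v_4] − [v_0,v_4] + [v_0,v_2].
As a 10×10 matrix over Z this has rank 6, with invariant factors (1,1,1,1,1,1).

Boundary ∂_3: C_3 → C_2 sends each 3-simplex σ to the alternating sum Σ_i (−1)^i (σ with its i-th vertex removed). For instance
  ∂[v_0,v_2,v_3,v_4] = [v_2,v_3,v_4] − [v_0,v_3,v_4] + [v_0,v_2,v_4] − [v_0,v_2,v_3],
  ∂[v_0,v_1,v_2,v_4] = [v_1,v_2,v_4] − [v_0,v_2,v_4] + [v_0,v_1,v_4] − [v_0,v_1,v_2].
This gives a 10×5 integer matrix of rank 4; reducing to Smith normal form yields diagonal entries (1,1,1,1).

Now H_k = ker ∂_k / im ∂_{k+1}, so:

  H_0: rank C_0 − rank ∂_1 = 5 − 4 = 1, and the invariant factors of ∂_1 are all 1, so H_0 ≅ Z.
  H_1: rank ker ∂_1 − rank ∂_2 = (10 − 4) − 6 = 0, and the invariant factors of ∂_2 are all 1, so H_1 ≅ 0.
  H_2: rank ker ∂_2 − rank ∂_3 = (10 − 6) − 4 = 0, and the invariant factors of ∂_3 are all 1, so H_2 ≅ 0.
  H_3: rank ker ∂_3 − rank ∂_4 = (5 − 4) − 0 = 1, and there is no ∂_4, so H_3 ≅ Z.

As a check, the Euler characteristic is 5 − 10 + 10 − 5 = 0, which agrees with 1 − 0 + 0 − 1 = 0.

H_0 ≅ Z,  H_1 = 0,  H_2 = 0,  H_3 ≅ Z.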